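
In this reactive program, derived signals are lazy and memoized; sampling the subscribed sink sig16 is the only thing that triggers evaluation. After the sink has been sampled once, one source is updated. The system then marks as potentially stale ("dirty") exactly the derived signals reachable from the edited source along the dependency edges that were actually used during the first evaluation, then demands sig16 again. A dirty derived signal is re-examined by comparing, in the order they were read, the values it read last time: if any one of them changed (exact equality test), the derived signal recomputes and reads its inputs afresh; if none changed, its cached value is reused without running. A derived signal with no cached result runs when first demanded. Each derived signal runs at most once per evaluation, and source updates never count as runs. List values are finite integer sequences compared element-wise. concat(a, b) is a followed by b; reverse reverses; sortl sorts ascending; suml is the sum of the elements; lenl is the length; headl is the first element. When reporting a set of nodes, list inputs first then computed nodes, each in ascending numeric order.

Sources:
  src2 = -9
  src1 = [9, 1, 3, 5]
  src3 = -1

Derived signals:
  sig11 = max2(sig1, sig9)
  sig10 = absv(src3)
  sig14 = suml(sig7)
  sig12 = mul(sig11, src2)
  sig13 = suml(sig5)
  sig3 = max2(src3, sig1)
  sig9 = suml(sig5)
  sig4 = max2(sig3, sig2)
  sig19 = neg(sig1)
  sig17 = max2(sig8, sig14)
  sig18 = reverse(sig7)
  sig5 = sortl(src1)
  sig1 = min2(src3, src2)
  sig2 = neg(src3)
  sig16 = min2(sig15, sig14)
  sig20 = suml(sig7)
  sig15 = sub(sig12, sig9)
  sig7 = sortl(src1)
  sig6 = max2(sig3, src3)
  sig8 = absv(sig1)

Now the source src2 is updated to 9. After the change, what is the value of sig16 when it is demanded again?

Demanding sig16 again yields 18.

First demand of the output computes:
  sig1 = min2(-1, -9) = -9
  sig5 = sortl([9, 1, 3, 5]) = [1, 3, 5, 9]
  sig7 = sortl([9, 1, 3, 5]) = [1, 3, 5, 9]
  sig9 = suml([1, 3, 5, 9]) = 18
  sig11 = max2(-9, 18) = 18
  sig12 = mul(18, -9) = -162
  sig14 = suml([1, 3, 5, 9]) = 18
  sig15 = sub(-162, 18) = -180
  sig16 = min2(-180, 18) = -180

After the edit, cleaning proceeds:
  sig1: a read changed (src2 -9->9) — executes, giving -1.
  sig11: a read changed (sig1 -9->-1) — executes, giving 18 — identical to its old value.
  sig12: a read changed (src2 -9->9) — executes, giving 162.
  sig15: a read changed (sig12 -162->162) — executes, giving 144.
  sig16: a read changed (sig15 -180->144) — executes, giving 18.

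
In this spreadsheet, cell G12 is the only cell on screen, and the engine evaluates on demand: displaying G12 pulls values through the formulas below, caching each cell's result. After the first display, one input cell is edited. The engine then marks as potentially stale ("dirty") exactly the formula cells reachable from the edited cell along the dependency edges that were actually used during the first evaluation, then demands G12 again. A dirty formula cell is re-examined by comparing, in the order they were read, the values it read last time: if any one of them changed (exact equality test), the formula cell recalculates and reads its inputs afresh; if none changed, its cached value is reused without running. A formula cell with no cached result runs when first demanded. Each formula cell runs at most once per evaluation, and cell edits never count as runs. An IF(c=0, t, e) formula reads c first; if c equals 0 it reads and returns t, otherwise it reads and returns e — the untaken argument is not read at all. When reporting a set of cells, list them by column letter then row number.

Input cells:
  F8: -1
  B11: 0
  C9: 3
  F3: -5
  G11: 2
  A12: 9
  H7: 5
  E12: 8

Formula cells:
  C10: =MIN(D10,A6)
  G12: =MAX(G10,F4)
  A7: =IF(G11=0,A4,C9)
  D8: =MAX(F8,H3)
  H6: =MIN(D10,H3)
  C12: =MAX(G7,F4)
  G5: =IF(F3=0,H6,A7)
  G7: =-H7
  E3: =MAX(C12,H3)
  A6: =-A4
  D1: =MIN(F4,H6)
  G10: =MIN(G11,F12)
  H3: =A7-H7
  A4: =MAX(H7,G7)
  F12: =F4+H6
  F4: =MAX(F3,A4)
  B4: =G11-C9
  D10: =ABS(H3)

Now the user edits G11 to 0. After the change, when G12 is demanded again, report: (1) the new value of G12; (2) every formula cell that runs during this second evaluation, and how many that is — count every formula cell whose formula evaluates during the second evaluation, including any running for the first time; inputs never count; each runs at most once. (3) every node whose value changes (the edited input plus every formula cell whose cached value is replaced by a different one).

Initial pass — values computed on the first demand:
  G7 = -(5) = -5
  A4 = MAX(5, -5) = 5
  A7 = IF(G11=0: G11=2 -> else branch C9) = 3
  F4 = MAX(-5, 5) = 5
  H3 = 3 - 5 = -2
  D10 = ABS(-2) = 2
  H6 = MIN(2, -2) = -2
  F12 = 5 + -2 = 3
  G10 = MIN(2, 3) = 2
  G12 = MAX(2, 5) = 5

Second demand — change propagation:
  A7: re-runs because G11 2->0; new result 5.
  H3: re-runs because A7 3->5; new result 0.
  D10: re-runs because H3 -2->0; new result 0.
  H6: re-runs because D10 2->0; H3 -2->0; new result 0.
  F12: re-runs because H6 -2->0; new result 5.
  G10: re-runs because G11 2->0; F12 3->5; new result 0.
  G12: re-runs because G10 2->0; new result 5 (unchanged).

G12 now evaluates to 5.
Run set: A7, D10, F12, G10, G12, H3, H6 (7 run).
Changed values: A7, D10, F12, G10, G11, H3, H6.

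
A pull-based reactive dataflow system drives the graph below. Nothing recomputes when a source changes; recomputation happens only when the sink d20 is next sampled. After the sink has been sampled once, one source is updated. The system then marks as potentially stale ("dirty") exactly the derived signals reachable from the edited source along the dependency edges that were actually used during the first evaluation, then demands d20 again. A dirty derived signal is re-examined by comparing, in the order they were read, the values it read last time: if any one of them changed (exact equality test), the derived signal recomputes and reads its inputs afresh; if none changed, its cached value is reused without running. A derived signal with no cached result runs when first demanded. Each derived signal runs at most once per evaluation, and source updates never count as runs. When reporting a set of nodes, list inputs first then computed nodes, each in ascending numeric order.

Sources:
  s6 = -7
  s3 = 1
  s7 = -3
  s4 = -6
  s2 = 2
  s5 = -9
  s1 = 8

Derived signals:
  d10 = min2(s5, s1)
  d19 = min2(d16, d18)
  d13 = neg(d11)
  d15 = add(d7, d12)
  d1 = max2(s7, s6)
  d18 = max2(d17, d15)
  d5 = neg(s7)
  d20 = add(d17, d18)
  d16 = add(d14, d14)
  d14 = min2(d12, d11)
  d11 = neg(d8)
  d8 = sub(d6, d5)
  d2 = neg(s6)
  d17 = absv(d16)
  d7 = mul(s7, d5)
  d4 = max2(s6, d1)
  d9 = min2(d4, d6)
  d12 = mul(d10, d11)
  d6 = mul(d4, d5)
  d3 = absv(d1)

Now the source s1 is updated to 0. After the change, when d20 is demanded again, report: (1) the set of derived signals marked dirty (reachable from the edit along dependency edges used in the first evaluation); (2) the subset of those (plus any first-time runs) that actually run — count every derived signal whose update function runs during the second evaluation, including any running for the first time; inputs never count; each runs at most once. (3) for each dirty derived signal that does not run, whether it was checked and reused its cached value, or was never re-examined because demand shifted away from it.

First evaluation (everything demanded from the output):
  d1 = max2(-3, -7) = -3
  d4 = max2(-7, -3) = -3
  d5 = neg(-3) = 3
  d6 = mul(-3, 3) = -9
  d7 = mul(-3, 3) = -9
  d8 = sub(-9, 3) = -12
  d10 = min2(-9, 8) = -9
  d11 = neg(-12) = 12
  d12 = mul(-9, 12) = -108
  d14 = min2(-108, 12) = -108
  d15 = add(-9, -108) = -117
  d16 = add(-108, -108) = -216
  d17 = absv(-216) = 216
  d18 = max2(216, -117) = 216
  d20 = add(216, 216) = 432

Propagation after the edit:
  d10: runs — s1 8->0; result -9 (same value as before).
  d12: checked — values it read are unchanged (d10 unchanged, d11 unchanged); reused cached -108 without running.
  d14: checked — values it read are unchanged (d12 unchanged, d11 unchanged); reused cached -108 without running.
  d15: checked — values it read are unchanged (d7 unchanged, d12 unchanged); reused cached -117 without running.
  d16: checked — values it read are unchanged (d14 unchanged, d14 unchanged); reused cached -216 without running.
  d17: checked — values it read are unchanged (d16 unchanged); reused cached 216 without running.
  d18: checked — values it read are unchanged (d17 unchanged, d15 unchanged); reused cached 216 without running.
  d20: checked — values it read are unchanged (d17 unchanged, d18 unchanged); reused cached 432 without running.

Key observation: the change is absorbed at d10 — it re-runs but produces the same value, and the output's value is unchanged.

Marked dirty: d10, d12, d14, d15, d16, d17, d18, d20.
Derived signals that run: d10 — 1 in total.
Checked but reused from cache: d12, d14, d15, d16, d17, d18, d20.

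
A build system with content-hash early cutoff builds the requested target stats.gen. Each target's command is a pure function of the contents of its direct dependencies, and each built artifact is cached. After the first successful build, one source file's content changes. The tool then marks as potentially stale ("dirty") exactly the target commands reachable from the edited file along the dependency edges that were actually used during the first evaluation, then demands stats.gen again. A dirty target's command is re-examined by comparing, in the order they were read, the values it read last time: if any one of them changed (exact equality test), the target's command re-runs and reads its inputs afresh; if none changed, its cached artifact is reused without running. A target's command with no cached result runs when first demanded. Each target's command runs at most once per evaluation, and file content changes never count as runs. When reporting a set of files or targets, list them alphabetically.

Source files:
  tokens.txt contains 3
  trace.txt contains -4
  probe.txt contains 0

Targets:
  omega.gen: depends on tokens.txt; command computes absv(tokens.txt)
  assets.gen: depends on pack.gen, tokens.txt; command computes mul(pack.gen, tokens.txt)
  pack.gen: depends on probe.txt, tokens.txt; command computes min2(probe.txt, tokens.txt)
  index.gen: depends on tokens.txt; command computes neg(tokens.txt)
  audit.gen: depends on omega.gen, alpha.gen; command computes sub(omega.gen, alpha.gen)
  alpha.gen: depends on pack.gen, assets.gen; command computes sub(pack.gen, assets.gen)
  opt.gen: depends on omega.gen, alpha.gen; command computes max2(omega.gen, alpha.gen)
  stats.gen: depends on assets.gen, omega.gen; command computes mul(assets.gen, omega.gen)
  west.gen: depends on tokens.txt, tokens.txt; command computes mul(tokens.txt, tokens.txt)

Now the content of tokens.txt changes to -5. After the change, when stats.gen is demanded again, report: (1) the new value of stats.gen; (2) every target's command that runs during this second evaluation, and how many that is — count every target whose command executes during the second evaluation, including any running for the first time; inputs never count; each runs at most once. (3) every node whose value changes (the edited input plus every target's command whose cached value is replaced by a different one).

First evaluation (everything demanded from the output):
  omega.gen = absv(3) = 3
  pack.gen = min2(0, 3) = 0
  assets.gen = mul(0, 3) = 0
  stats.gen = mul(0, 3) = 0

Propagation after the edit:
  omega.gen: runs — tokens.txt 3->-5; result 5.
  pack.gen: runs — tokens.txt 3->-5; result -5.
  assets.gen: runs — pack.gen 0->-5; tokens.txt 3->-5; result 25.
  stats.gen: runs — assets.gen 0->25; omega.gen 3->5; result 125.

New value of stats.gen: 125.
Target commands that run: assets.gen, omega.gen, pack.gen, stats.gen — 4 in total.
Values that change: assets.gen, omega.gen, pack.gen, stats.gen, tokens.txt.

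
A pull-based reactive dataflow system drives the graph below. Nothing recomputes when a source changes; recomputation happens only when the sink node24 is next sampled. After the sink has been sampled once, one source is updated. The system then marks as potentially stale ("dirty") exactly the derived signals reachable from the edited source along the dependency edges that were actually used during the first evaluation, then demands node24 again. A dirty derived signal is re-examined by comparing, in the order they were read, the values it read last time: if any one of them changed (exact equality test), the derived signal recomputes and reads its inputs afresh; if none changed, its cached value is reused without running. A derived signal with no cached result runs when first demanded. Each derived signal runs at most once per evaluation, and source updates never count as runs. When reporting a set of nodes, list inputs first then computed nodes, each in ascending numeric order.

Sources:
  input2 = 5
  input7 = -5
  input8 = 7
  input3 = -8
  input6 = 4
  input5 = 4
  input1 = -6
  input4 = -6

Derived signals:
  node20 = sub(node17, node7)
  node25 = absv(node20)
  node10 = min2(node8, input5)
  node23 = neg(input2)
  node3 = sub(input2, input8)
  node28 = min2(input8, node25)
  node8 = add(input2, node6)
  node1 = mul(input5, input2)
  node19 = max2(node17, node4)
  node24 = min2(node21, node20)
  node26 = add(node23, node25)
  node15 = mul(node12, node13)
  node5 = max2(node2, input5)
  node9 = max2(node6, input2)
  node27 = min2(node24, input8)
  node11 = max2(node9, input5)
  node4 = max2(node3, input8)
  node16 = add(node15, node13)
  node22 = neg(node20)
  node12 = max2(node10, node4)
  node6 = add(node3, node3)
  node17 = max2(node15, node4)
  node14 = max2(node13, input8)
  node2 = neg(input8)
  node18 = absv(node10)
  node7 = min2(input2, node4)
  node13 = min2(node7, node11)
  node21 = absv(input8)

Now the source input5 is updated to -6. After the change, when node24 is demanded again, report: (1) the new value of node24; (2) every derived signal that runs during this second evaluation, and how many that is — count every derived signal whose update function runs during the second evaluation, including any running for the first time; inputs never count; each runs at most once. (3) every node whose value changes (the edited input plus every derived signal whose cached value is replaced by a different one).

First evaluation (everything demanded from the output):
  node3 = sub(5, 7) = -2
  node4 = max2(-2, 7) = 7
  node6 = add(-2, -2) = -4
  node7 = min2(5, 7) = 5
  node8 = add(5, -4) = 1
  node9 = max2(-4, 5) = 5
  node10 = min2(1, 4) = 1
  node11 = max2(5, 4) = 5
  node12 = max2(1, 7) = 7
  node13 = min2(5, 5) = 5
  node15 = mul(7, 5) = 35
  node17 = max2(35, 7) = 35
  node20 = sub(35, 5) = 30
  node21 = absv(7) = 7
  node24 = min2(7, 30) = 7

Propagation after the edit:
  node10: runs — input5 4->-6; result -6.
  node11: runs — input5 4->-6; result 5 (same value as before).
  node12: runs — node10 1->-6; result 7 (same value as before).
  node13: checked — values it read are unchanged (node7 unchanged, node11 unchanged); reused cached 5 without running.
  node15: checked — values it read are unchanged (node12 unchanged, node13 unchanged); reused cached 35 without running.
  node17: checked — values it read are unchanged (node15 unchanged, node4 unchanged); reused cached 35 without running.
  node20: checked — values it read are unchanged (node17 unchanged, node7 unchanged); reused cached 30 without running.
  node24: checked — values it read are unchanged (node21 unchanged, node20 unchanged); reused cached 7 without running.

Key observation: the cutoff stops propagation at node13 — its inputs' values are unchanged, so it reuses its cache.

New value of node24: 7.
Derived signals that run: node10, node11, node12 — 3 in total.
Values that change: input5, node10.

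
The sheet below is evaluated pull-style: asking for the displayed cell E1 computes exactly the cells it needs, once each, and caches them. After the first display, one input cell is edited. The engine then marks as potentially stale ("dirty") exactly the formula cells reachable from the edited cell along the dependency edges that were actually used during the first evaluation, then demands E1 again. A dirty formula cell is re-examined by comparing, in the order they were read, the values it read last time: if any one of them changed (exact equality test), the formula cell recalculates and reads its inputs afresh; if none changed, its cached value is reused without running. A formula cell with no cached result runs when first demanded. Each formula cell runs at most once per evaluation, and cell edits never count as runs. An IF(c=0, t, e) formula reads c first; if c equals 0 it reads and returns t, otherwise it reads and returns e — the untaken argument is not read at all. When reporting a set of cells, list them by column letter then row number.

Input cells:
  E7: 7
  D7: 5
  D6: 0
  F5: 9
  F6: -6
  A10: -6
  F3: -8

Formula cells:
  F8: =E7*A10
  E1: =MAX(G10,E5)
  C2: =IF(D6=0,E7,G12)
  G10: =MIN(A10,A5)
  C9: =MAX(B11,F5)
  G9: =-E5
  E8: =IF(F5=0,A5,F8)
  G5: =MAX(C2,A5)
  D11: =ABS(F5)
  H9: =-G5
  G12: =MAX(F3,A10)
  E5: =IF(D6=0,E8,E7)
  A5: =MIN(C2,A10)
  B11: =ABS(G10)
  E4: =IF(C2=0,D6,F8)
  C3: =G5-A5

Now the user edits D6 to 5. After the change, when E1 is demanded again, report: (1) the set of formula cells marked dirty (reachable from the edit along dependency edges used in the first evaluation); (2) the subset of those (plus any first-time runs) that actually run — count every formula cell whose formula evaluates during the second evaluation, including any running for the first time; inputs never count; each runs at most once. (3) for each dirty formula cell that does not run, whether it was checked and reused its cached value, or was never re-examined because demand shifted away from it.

First demand of the output computes:
  C2 = IF(D6=0: D6=0 -> then branch E7) = 7
  A5 = MIN(7, -6) = -6
  F8 = 7 * -6 = -42
  E8 = IF(F5=0: F5=9 -> else branch F8) = -42
  E5 = IF(D6=0: D6=0 -> then branch E8) = -42
  G10 = MIN(-6, -6) = -6
  E1 = MAX(-6, -42) = -6

After the edit, cleaning proceeds:
  E5: a read changed (D6 0->5) — executes, giving 7.
  G12: had never run; runs now, result -6.
  C2: a read changed (D6 0->5) — executes, giving -6.
  A5: a read changed (C2 7->-6) — executes, giving -6 — identical to its old value.
  G10: dirty, but its reads are unchanged (A10 unchanged, A5 unchanged); cached -6 stands.
  E1: a read changed (E5 -42->7) — executes, giving 7.

Note the branch switch — G12 had no cache and runs now for the first time.

The edit dirties: A5, C2, E1, E5, G10.
5 formula cells run: A5, C2, E1, E5, G12.
Cache hits after checking: G10.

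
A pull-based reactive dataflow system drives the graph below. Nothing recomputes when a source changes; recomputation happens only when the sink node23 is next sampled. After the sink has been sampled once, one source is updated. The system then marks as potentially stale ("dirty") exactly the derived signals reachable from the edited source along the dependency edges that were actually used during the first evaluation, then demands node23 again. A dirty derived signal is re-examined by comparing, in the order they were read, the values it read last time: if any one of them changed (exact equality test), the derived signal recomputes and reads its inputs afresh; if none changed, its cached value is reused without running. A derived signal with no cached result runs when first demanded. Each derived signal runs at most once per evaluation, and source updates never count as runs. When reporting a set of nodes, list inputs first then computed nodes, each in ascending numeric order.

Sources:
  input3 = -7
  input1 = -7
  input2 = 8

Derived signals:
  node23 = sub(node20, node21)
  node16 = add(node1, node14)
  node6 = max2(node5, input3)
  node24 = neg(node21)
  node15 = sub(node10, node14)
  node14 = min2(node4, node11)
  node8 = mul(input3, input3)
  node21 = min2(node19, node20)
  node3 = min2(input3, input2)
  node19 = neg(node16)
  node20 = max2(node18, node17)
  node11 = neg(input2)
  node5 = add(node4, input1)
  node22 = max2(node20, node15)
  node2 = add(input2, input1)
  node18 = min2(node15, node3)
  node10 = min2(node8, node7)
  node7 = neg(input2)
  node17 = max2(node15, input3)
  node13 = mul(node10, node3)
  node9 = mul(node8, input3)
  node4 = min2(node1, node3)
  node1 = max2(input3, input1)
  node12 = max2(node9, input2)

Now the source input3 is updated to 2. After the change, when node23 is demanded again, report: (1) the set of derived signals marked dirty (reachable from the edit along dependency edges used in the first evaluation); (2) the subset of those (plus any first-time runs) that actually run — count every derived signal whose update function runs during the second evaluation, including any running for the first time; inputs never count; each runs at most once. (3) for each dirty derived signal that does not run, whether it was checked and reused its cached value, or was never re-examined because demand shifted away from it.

First evaluation (everything demanded from the output):
  node1 = max2(-7, -7) = -7
  node3 = min2(-7, 8) = -7
  node4 = min2(-7, -7) = -7
  node7 = neg(8) = -8
  node8 = mul(-7, -7) = 49
  node10 = min2(49, -8) = -8
  node11 = neg(8) = -8
  node14 = min2(-7, -8) = -8
  node15 = sub(-8, -8) = 0
  node16 = add(-7, -8) = -15
  node17 = max2(0, -7) = 0
  node18 = min2(0, -7) = -7
  node19 = neg(-15) = 15
  node20 = max2(-7, 0) = 0
  node21 = min2(15, 0) = 0
  node23 = sub(0, 0) = 0

Propagation after the edit:
  node1: runs — input3 -7->2; result 2.
  node3: runs — input3 -7->2; result 2.
  node4: runs — node1 -7->2; node3 -7->2; result 2.
  node8: runs — input3 -7->2; input3 -7->2; result 4.
  node10: runs — node8 49->4; result -8 (same value as before).
  node14: runs — node4 -7->2; result -8 (same value as before).
  node15: checked — values it read are unchanged (node10 unchanged, node14 unchanged); reused cached 0 without running.
  node16: runs — node1 -7->2; result -6.
  node17: runs — input3 -7->2; result 2.
  node18: runs — node3 -7->2; result 0.
  node19: runs — node16 -15->-6; result 6.
  node20: runs — node18 -7->0; node17 0->2; result 2.
  node21: runs — node19 15->6; node20 0->2; result 2.
  node23: runs — node20 0->2; node21 0->2; result 0 (same value as before).

Key observation: the cutoff stops propagation at node15 — its inputs' values are unchanged, so it reuses its cache.

Marked dirty: node1, node3, node4, node8, node10, node14, node15, node16, node17, node18, node19, node20, node21, node23.
Derived signals that run: node1, node3, node4, node8, node10, node14, node16, node17, node18, node19, node20, node21, node23 — 13 in total.
Checked but reused from cache: node15.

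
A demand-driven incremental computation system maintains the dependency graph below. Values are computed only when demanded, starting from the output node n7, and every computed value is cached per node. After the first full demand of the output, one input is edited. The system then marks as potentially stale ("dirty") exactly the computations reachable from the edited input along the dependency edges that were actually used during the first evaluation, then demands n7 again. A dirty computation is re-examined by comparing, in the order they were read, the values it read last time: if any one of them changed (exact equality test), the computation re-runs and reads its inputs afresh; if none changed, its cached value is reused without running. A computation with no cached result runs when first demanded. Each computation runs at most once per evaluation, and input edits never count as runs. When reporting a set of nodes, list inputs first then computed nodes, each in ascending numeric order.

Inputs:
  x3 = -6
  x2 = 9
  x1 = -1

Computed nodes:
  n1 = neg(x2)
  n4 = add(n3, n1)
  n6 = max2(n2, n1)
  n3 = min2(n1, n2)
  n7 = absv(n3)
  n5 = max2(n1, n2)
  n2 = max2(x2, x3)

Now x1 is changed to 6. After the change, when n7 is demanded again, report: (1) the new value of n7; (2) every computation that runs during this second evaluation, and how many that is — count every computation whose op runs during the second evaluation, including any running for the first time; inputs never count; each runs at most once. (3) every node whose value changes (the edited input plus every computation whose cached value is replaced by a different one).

First evaluation (everything demanded from the output):
  n1 = neg(9) = -9
  n2 = max2(9, -6) = 9
  n3 = min2(-9, 9) = -9
  n7 = absv(-9) = 9

Propagation after the edit:
  x1 feeds no computation that the output demands — nothing is marked dirty and nothing runs.

Key observation: x1 is never demanded by the output, so the edit triggers no recomputation at all.

New value of n7: 9.
Computations that run: none — 0 in total.
Values that change: x1.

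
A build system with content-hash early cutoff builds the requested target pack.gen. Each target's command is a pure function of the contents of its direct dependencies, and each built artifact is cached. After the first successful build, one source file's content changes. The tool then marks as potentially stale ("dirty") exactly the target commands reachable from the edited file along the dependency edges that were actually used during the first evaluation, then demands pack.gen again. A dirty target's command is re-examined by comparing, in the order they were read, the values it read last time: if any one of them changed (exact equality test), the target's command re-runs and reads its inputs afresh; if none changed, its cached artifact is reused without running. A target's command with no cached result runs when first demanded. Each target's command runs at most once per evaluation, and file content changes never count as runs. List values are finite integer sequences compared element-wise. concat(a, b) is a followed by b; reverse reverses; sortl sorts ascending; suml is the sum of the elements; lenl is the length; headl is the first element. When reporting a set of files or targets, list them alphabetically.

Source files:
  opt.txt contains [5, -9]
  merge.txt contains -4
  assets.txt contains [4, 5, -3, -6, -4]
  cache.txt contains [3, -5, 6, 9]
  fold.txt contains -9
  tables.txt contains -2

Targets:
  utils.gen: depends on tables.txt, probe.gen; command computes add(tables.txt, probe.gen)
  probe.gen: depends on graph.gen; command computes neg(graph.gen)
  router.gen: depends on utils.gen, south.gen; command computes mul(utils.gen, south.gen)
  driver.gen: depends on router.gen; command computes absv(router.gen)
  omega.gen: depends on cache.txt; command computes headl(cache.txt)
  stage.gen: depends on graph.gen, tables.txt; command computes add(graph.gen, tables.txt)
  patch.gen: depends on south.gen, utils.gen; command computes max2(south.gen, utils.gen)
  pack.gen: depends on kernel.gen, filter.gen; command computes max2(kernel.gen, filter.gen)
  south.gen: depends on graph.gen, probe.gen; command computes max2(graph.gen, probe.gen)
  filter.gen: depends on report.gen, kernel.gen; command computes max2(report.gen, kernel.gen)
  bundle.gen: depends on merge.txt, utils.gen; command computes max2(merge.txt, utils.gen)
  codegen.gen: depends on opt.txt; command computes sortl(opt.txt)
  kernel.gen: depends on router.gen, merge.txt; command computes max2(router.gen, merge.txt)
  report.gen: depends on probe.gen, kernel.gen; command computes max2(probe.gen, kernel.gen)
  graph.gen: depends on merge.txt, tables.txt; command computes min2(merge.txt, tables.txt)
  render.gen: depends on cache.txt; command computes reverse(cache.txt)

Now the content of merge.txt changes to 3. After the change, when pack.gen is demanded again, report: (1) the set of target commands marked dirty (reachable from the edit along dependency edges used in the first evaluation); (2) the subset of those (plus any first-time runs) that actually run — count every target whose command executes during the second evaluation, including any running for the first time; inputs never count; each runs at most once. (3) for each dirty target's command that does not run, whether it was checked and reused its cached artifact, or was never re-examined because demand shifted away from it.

Marked dirty: filter.gen, graph.gen, kernel.gen, pack.gen, probe.gen, report.gen, router.gen, south.gen, utils.gen.
Target commands that run: filter.gen, graph.gen, kernel.gen, pack.gen, probe.gen, report.gen, router.gen, south.gen, utils.gen — 9 in total.
Every dirty target's command ran.

First evaluation (everything demanded from the output):
  graph.gen = min2(-4, -2) = -4
  probe.gen = neg(-4) = 4
  south.gen = max2(-4, 4) = 4
  utils.gen = add(-2, 4) = 2
  router.gen = mul(2, 4) = 8
  kernel.gen = max2(8, -4) = 8
  report.gen = max2(4, 8) = 8
  filter.gen = max2(8, 8) = 8
  pack.gen = max2(8, 8) = 8

Propagation after the edit:
  graph.gen: runs — merge.txt -4->3; result -2.
  probe.gen: runs — graph.gen -4->-2; result 2.
  south.gen: runs — graph.gen -4->-2; probe.gen 4->2; result 2.
  utils.gen: runs — probe.gen 4->2; result 0.
  router.gen: runs — utils.gen 2->0; south.gen 4->2; result 0.
  kernel.gen: runs — router.gen 8->0; merge.txt -4->3; result 3.
  report.gen: runs — probe.gen 4->2; kernel.gen 8->3; result 3.
  filter.gen: runs — report.gen 8->3; kernel.gen 8->3; result 3.
  pack.gen: runs — kernel.gen 8->3; filter.gen 8->3; result 3.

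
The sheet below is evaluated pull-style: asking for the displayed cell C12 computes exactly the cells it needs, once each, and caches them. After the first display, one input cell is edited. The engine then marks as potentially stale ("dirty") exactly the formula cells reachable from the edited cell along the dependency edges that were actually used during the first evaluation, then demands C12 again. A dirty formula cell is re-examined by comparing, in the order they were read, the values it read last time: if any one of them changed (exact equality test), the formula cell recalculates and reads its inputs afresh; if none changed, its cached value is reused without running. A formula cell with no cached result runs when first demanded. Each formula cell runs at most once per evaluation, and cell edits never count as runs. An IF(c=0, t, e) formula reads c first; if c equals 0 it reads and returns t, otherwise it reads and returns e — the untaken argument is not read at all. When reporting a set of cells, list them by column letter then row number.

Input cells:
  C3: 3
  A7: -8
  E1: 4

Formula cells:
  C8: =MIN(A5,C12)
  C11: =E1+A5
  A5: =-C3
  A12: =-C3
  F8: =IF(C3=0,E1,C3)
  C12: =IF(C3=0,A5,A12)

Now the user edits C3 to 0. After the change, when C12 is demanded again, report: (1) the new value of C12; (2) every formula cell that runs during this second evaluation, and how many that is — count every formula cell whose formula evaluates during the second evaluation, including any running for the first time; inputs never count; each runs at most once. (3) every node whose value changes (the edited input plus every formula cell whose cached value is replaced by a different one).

First demand of the output computes:
  A12 = -(3) = -3
  C12 = IF(C3=0: C3=3 -> else branch A12) = -3

After the edit, cleaning proceeds:
  A5: had never run; runs now, result 0.
  A12: stays stale; no demand reaches it after the flip.
  C12: a read changed (C3 3->0) — executes, giving 0.

Note the branch switch — demand abandons A12, which is never re-examined.

Demanding C12 again yields 0.
2 formula cells run: A5, C12.
The nodes whose values change: C3, C12.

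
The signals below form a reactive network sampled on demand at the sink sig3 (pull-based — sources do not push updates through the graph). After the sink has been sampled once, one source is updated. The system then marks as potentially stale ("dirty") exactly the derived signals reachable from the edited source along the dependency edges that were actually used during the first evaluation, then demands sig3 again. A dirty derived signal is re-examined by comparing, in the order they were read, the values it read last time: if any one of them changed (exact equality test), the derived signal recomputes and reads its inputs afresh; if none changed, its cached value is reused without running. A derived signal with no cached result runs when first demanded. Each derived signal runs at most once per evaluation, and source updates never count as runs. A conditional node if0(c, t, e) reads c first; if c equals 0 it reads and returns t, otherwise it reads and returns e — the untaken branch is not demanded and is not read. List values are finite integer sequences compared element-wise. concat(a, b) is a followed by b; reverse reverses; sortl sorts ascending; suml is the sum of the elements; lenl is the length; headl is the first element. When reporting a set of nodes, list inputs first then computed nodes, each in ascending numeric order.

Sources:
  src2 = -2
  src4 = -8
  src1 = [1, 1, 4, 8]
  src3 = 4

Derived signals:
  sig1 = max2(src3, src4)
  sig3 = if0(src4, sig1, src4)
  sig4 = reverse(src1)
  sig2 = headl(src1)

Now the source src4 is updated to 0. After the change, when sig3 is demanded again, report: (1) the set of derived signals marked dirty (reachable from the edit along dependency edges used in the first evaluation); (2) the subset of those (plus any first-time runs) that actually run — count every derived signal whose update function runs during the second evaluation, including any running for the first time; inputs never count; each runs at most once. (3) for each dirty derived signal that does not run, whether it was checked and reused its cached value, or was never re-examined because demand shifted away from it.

Dirty set: sig3.
Run set: sig1, sig3 (2 run).
All dirty derived signals ended up running.
The important point: the flipped condition pulls in fresh nodes; sig1 runs for the first time.

Initial pass — values computed on the first demand:
  sig3 = if0(src4=-8 -> else branch src4) = -8

Second demand — change propagation:
  sig1: newly demanded (no cache) — executes and yields 4.
  sig3: re-runs because src4 -8->0; src4 -8->0; new result 4.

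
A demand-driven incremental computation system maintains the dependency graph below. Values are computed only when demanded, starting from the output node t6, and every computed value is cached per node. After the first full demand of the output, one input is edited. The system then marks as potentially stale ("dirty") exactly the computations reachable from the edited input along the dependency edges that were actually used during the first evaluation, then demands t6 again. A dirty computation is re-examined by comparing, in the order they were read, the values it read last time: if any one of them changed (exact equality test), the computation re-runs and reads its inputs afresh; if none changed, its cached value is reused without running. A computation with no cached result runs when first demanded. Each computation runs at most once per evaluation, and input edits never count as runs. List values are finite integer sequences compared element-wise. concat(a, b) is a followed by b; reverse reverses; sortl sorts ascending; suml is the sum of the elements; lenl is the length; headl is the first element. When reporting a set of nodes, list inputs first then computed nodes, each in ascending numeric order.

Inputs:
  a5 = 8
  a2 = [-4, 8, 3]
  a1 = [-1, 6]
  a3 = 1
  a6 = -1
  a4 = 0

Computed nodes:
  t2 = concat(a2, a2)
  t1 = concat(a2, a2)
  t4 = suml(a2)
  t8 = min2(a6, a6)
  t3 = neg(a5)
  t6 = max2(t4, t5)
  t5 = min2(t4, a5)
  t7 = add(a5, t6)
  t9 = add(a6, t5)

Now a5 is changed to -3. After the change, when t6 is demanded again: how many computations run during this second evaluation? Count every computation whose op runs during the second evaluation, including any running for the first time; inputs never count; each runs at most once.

First evaluation (everything demanded from the output):
  t4 = suml([-4, 8, 3]) = 7
  t5 = min2(7, 8) = 7
  t6 = max2(7, 7) = 7

Propagation after the edit:
  t5: runs — a5 8->-3; result -3.
  t6: runs — t5 7->-3; result 7 (same value as before).

Computations that run: t5, t6 — 2 in total.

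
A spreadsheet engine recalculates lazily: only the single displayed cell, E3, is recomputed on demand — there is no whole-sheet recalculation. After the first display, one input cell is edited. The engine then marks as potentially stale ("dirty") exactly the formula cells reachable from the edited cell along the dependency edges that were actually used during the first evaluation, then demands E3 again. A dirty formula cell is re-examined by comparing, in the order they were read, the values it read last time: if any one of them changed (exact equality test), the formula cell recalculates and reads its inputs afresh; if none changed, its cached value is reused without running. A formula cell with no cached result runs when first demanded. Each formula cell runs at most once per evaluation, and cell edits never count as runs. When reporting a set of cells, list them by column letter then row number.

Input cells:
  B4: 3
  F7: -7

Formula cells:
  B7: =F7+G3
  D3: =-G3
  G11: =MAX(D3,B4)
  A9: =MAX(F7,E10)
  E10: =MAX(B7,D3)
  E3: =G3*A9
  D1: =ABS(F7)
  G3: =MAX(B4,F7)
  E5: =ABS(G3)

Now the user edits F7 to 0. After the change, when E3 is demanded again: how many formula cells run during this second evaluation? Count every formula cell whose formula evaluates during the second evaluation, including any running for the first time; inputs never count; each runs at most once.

Formula cells that run: A9, B7, E3, E10, G3 — 5 in total.
Key observation: the cutoff stops propagation at D3 — its inputs' values are unchanged, so it reuses its cache.

First evaluation (everything demanded from the output):
  G3 = MAX(3, -7) = 3
  B7 = -7 + 3 = -4
  D3 = -(3) = -3
  E10 = MAX(-4, -3) = -3
  A9 = MAX(-7, -3) = -3
  E3 = 3 * -3 = -9

Propagation after the edit:
  G3: runs — F7 -7->0; result 3 (same value as before).
  B7: runs — F7 -7->0; result 3.
  D3: checked — values it read are unchanged (G3 unchanged); reused cached -3 without running.
  E10: runs — B7 -4->3; result 3.
  A9: runs — F7 -7->0; E10 -3->3; result 3.
  E3: runs — A9 -3->3; result 9.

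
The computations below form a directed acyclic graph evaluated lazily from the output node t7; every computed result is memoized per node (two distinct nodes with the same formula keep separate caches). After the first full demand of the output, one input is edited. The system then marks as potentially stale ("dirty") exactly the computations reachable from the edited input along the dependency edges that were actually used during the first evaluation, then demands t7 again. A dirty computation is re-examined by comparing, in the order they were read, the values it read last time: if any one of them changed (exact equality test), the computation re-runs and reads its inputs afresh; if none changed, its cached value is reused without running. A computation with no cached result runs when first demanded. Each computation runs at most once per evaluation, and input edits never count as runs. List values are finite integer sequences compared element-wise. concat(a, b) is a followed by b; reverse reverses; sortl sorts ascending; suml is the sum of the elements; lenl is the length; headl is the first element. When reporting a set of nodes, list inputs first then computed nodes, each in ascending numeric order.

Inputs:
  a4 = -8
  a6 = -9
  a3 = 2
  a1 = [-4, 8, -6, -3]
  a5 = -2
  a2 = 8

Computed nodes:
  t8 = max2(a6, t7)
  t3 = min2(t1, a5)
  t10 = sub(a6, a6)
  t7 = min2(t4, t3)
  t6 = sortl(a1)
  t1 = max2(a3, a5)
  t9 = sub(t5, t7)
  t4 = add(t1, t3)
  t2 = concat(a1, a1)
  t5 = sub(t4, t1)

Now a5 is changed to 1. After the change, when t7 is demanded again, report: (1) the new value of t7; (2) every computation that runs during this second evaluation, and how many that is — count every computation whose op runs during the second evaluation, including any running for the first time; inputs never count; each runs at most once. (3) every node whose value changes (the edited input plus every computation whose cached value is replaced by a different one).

Demanding t7 again yields 1.
4 computations run: t1, t3, t4, t7.
The nodes whose values change: a5, t3, t4, t7.

First demand of the output computes:
  t1 = max2(2, -2) = 2
  t3 = min2(2, -2) = -2
  t4 = add(2, -2) = 0
  t7 = min2(0, -2) = -2

After the edit, cleaning proceeds:
  t1: a read changed (a5 -2->1) — executes, giving 2 — identical to its old value.
  t3: a read changed (a5 -2->1) — executes, giving 1.
  t4: a read changed (t3 -2->1) — executes, giving 3.
  t7: a read changed (t4 0->3; t3 -2->1) — executes, giving 1.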